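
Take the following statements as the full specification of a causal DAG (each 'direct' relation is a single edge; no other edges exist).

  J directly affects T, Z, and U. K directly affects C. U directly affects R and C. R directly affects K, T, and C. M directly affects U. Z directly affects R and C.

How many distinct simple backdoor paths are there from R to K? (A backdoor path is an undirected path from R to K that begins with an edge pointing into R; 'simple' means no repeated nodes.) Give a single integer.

4

A backdoor path from R to K is any simple undirected path whose first edge points into R (i.e. leaves R via a parent).
Parents of R: {U, Z}.
Enumerating:
  P1: R <- Z <- J -> U -> C <- K
  P2: R <- Z -> C <- K
  P3: R <- U <- J -> Z -> C <- K
  P4: R <- U -> C <- K
That exhausts the simple backdoor paths. Count: 4.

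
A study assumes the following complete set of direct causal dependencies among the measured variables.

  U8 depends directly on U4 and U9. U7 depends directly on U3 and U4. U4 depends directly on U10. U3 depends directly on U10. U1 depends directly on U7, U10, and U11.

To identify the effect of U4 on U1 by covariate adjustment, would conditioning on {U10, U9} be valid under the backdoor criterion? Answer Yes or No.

Backdoor paths from U4 to U1 (paths whose first edge points into U4):
  P1: U4 <- U10 -> U3 -> U7 -> U1
  P2: U4 <- U10 -> U1
Condition 1 (no descendant of U4 in the set): holds — descendants of U4 are {U1, U7, U8}; none are in {U10, U9}.
Condition 2 (every backdoor path blocked by {U10, U9}):
  P1: blocked at fork node U10 ∈ conditioning set.
  P2: blocked at fork node U10 ∈ conditioning set.
{U10, U9} satisfies the backdoor criterion.

Yes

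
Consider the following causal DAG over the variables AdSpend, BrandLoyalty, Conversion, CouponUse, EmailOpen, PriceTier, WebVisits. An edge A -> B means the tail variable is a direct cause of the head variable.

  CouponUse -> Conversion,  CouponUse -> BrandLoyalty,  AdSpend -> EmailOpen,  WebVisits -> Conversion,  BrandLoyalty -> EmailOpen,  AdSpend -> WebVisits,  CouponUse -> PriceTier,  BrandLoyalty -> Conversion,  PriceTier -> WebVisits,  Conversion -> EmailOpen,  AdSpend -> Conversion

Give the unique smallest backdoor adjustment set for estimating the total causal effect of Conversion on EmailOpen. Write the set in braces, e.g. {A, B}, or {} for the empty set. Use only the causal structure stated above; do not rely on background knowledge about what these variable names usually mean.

Variables eligible for adjustment (non-descendants of Conversion, excluding Conversion and EmailOpen): {AdSpend, BrandLoyalty, CouponUse, PriceTier, WebVisits}.
Backdoor paths from Conversion to EmailOpen:
  P1: Conversion <- CouponUse -> PriceTier -> WebVisits <- AdSpend -> EmailOpen
  P2: Conversion <- CouponUse -> BrandLoyalty -> EmailOpen
  P3: Conversion <- BrandLoyalty <- CouponUse -> PriceTier -> WebVisits <- AdSpend -> EmailOpen
  P4: Conversion <- BrandLoyalty -> EmailOpen
  P5: Conversion <- AdSpend -> WebVisits <- PriceTier <- CouponUse -> BrandLoyalty -> EmailOpen
  P6: Conversion <- AdSpend -> EmailOpen
  P7: Conversion <- WebVisits <- PriceTier <- CouponUse -> BrandLoyalty -> EmailOpen
  P8: Conversion <- WebVisits <- AdSpend -> EmailOpen
The empty set is not sufficient: P2 (Conversion <- CouponUse -> BrandLoyalty -> EmailOpen) has no collider blocking it and no conditioned non-collider, so it is open.
Try {AdSpend, BrandLoyalty}:
  P1: blocked at collider WebVisits (neither it nor any descendant is in the conditioning set).
  P2: blocked at chain node BrandLoyalty ∈ conditioning set.
  P3: blocked at chain node BrandLoyalty ∈ conditioning set.
  P4: blocked at fork node BrandLoyalty ∈ conditioning set.
  P5: blocked at fork node AdSpend ∈ conditioning set.
  P6: blocked at fork node AdSpend ∈ conditioning set.
  P7: blocked at chain node BrandLoyalty ∈ conditioning set.
  P8: blocked at fork node AdSpend ∈ conditioning set.
{AdSpend, BrandLoyalty} contains no descendant of Conversion and blocks every backdoor path.
Every element of {AdSpend, BrandLoyalty} is needed (dropping AdSpend leaves P6 open; dropping BrandLoyalty leaves P2 open), so no proper subset is valid.
Among all size-2 subsets of the eligible variables, only {AdSpend, BrandLoyalty} blocks every backdoor path, so it is the unique smallest valid adjustment set.

{AdSpend, BrandLoyalty}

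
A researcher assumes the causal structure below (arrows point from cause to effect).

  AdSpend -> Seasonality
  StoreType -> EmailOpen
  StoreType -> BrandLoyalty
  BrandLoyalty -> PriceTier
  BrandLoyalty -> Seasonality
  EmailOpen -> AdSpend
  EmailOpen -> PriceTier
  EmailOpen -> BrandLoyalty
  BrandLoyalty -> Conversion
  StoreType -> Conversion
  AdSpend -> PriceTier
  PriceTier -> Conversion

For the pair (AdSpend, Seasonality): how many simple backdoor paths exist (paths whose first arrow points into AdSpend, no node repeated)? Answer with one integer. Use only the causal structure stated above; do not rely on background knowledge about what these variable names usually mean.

7

A backdoor path from AdSpend to Seasonality is any simple undirected path whose first edge points into AdSpend (i.e. leaves AdSpend via a parent).
Parents of AdSpend: {EmailOpen}.
Enumerating:
  P1: AdSpend <- EmailOpen <- StoreType -> BrandLoyalty -> Seasonality
  P2: AdSpend <- EmailOpen <- StoreType -> Conversion <- BrandLoyalty -> Seasonality
  P3: AdSpend <- EmailOpen <- StoreType -> Conversion <- PriceTier <- BrandLoyalty -> Seasonality
  P4: AdSpend <- EmailOpen -> BrandLoyalty -> Seasonality
  P5: AdSpend <- EmailOpen -> PriceTier <- BrandLoyalty -> Seasonality
  P6: AdSpend <- EmailOpen -> PriceTier -> Conversion <- StoreType -> BrandLoyalty -> Seasonality
  P7: AdSpend <- EmailOpen -> PriceTier -> Conversion <- BrandLoyalty -> Seasonality
That exhausts the simple backdoor paths. Count: 7.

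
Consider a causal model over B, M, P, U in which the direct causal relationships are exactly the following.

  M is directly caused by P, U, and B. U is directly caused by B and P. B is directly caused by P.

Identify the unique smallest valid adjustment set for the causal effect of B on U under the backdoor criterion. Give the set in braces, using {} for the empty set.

{P}

Variables eligible for adjustment (non-descendants of B, excluding B and U): {P}.
Backdoor paths from B to U:
  P1: B <- P -> U
  P2: B <- P -> M <- U
The empty set is not sufficient: P1 (B <- P -> U) has no collider blocking it and no conditioned non-collider, so it is open.
Try {P}:
  P1: blocked at fork node P ∈ conditioning set.
  P2: blocked at fork node P ∈ conditioning set.
{P} contains no descendant of B and blocks every backdoor path.
{P} is the unique smallest valid adjustment set.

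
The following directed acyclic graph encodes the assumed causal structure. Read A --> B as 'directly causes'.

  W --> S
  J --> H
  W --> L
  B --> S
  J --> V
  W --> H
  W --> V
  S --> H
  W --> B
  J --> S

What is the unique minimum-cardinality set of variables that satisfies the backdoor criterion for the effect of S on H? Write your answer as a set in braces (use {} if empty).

Variables eligible for adjustment (non-descendants of S, excluding S and H): {B, J, L, V, W}.
Backdoor paths from S to H:
  P1: S <- W -> H
  P2: S <- W -> V <- J -> H
  P3: S <- B <- W -> H
  P4: S <- B <- W -> V <- J -> H
  P5: S <- J -> H
  P6: S <- J -> V <- W -> H
The empty set is not sufficient: P1 (S <- W -> H) has no collider blocking it and no conditioned non-collider, so it is open.
Try {J, W}:
  P1: blocked at fork node W ∈ conditioning set.
  P2: blocked at fork node W ∈ conditioning set.
  P3: blocked at fork node W ∈ conditioning set.
  P4: blocked at fork node W ∈ conditioning set.
  P5: blocked at fork node J ∈ conditioning set.
  P6: blocked at fork node J ∈ conditioning set.
{J, W} contains no descendant of S and blocks every backdoor path.
Every element of {J, W} is needed (dropping J leaves P5 open; dropping W leaves P1 open), so no proper subset is valid.
Among all size-2 subsets of the eligible variables, only {J, W} blocks every backdoor path, so it is the unique smallest valid adjustment set.

{J, W}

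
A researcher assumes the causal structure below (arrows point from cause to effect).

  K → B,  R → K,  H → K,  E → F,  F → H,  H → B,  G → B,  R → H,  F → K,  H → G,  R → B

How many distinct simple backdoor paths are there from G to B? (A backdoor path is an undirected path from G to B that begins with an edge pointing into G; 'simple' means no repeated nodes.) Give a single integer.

A backdoor path from G to B is any simple undirected path whose first edge points into G (i.e. leaves G via a parent).
Parents of G: {H}.
Enumerating:
  P1: G <- H <- R -> K -> B
  P2: G <- H <- R -> B
  P3: G <- H <- F -> K <- R -> B
  P4: G <- H <- F -> K -> B
  P5: G <- H -> K <- R -> B
  P6: G <- H -> K -> B
  P7: G <- H -> B
That exhausts the simple backdoor paths. Count: 7.

7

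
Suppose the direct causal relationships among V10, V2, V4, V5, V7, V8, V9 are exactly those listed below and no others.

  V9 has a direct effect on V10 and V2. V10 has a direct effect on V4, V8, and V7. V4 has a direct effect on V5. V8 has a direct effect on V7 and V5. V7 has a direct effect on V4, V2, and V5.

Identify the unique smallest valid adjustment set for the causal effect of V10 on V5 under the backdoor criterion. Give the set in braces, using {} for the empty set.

Variables eligible for adjustment (non-descendants of V10, excluding V10 and V5): {V9}.
Backdoor paths from V10 to V5:
  P1: V10 <- V9 -> V2 <- V7 <- V8 -> V5
  P2: V10 <- V9 -> V2 <- V7 -> V4 -> V5
  P3: V10 <- V9 -> V2 <- V7 -> V5
Each backdoor path contains an unconditioned collider, so every path is already blocked with the empty conditioning set:
  P1: blocked at collider V2 (neither it nor any descendant is in the conditioning set).
  P2: blocked at collider V2 (neither it nor any descendant is in the conditioning set).
  P3: blocked at collider V2 (neither it nor any descendant is in the conditioning set).
The empty set is therefore the unique smallest valid set.

{}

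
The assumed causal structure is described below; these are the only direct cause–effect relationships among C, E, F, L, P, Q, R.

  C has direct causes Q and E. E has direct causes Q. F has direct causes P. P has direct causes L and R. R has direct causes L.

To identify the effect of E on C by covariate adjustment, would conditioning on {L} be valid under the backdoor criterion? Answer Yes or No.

Backdoor paths from E to C (paths whose first edge points into E):
  P1: E <- Q -> C
Condition 1 (no descendant of E in the set): holds — descendants of E are {C}; none are in {L}.
Condition 2 (every backdoor path blocked by {L}):
  P1: open — no interior node is in the conditioning set.
{L} does not satisfy the backdoor criterion.

No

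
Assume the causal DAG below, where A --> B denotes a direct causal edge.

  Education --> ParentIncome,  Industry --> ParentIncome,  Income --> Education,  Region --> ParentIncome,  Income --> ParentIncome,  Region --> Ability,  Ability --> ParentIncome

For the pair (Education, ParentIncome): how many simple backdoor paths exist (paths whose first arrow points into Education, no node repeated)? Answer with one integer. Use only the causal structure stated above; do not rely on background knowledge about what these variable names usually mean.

1

A backdoor path from Education to ParentIncome is any simple undirected path whose first edge points into Education (i.e. leaves Education via a parent).
Parents of Education: {Income}.
Enumerating:
  P1: Education <- Income -> ParentIncome
That exhausts the simple backdoor paths. Count: 1.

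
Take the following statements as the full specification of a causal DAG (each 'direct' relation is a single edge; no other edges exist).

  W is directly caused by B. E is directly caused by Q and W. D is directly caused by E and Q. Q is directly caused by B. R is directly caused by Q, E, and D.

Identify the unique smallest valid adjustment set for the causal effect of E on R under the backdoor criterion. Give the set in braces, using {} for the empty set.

Variables eligible for adjustment (non-descendants of E, excluding E and R): {B, Q, W}.
Backdoor paths from E to R:
  P1: E <- W <- B -> Q -> D -> R
  P2: E <- W <- B -> Q -> R
  P3: E <- Q -> D -> R
  P4: E <- Q -> R
The empty set is not sufficient: P1 (E <- W <- B -> Q -> D -> R) has no collider blocking it and no conditioned non-collider, so it is open.
Try {Q}:
  P1: blocked at chain node Q ∈ conditioning set.
  P2: blocked at chain node Q ∈ conditioning set.
  P3: blocked at fork node Q ∈ conditioning set.
  P4: blocked at fork node Q ∈ conditioning set.
{Q} contains no descendant of E and blocks every backdoor path.
No other singleton works — e.g. {B} leaves P3 open — so {Q} is the unique smallest valid adjustment set.

{Q}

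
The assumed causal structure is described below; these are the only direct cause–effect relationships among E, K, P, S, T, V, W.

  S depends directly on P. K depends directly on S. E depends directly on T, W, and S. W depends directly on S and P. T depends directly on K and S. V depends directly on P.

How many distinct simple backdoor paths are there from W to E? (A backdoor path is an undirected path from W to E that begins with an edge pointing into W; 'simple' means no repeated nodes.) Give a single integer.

A backdoor path from W to E is any simple undirected path whose first edge points into W (i.e. leaves W via a parent).
Parents of W: {P, S}.
Enumerating:
  P1: W <- P -> S -> K -> T -> E
  P2: W <- P -> S -> T -> E
  P3: W <- P -> S -> E
  P4: W <- S -> K -> T -> E
  P5: W <- S -> T -> E
  P6: W <- S -> E
That exhausts the simple backdoor paths. Count: 6.

6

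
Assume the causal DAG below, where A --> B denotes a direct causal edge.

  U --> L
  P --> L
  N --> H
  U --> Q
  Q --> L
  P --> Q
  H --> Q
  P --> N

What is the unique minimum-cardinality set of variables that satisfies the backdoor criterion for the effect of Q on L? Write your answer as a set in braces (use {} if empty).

{P, U}

Variables eligible for adjustment (non-descendants of Q, excluding Q and L): {H, N, P, U}.
Backdoor paths from Q to L:
  P1: Q <- P -> L
  P2: Q <- U -> L
  P3: Q <- H <- N <- P -> L
The empty set is not sufficient: P1 (Q <- P -> L) has no collider blocking it and no conditioned non-collider, so it is open.
Try {P, U}:
  P1: blocked at fork node P ∈ conditioning set.
  P2: blocked at fork node U ∈ conditioning set.
  P3: blocked at fork node P ∈ conditioning set.
{P, U} contains no descendant of Q and blocks every backdoor path.
Every element of {P, U} is needed (dropping P leaves P1 open; dropping U leaves P2 open), so no proper subset is valid.
Among all size-2 subsets of the eligible variables, only {P, U} blocks every backdoor path, so it is the unique smallest valid adjustment set.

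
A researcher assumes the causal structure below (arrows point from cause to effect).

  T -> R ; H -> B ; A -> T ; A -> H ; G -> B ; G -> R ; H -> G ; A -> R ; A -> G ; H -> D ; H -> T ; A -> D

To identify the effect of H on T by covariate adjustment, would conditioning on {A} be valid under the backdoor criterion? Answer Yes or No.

Yes

Backdoor paths from H to T (paths whose first edge points into H):
  P1: H <- A -> T
  P2: H <- A -> G -> R <- T
  P3: H <- A -> R <- T
Condition 1 (no descendant of H in the set): holds — descendants of H are {B, D, G, R, T}; none are in {A}.
Condition 2 (every backdoor path blocked by {A}):
  P1: blocked at fork node A ∈ conditioning set.
  P2: blocked at fork node A ∈ conditioning set.
  P3: blocked at fork node A ∈ conditioning set.
{A} satisfies the backdoor criterion.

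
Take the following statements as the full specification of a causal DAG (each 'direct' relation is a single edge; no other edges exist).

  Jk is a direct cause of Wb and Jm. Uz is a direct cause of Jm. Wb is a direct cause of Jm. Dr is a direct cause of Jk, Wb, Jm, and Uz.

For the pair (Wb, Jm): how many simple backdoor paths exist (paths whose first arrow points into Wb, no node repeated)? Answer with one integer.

A backdoor path from Wb to Jm is any simple undirected path whose first edge points into Wb (i.e. leaves Wb via a parent).
Parents of Wb: {Dr, Jk}.
Enumerating:
  P1: Wb <- Dr -> Uz -> Jm
  P2: Wb <- Dr -> Jk -> Jm
  P3: Wb <- Dr -> Jm
  P4: Wb <- Jk <- Dr -> Uz -> Jm
  P5: Wb <- Jk <- Dr -> Jm
  P6: Wb <- Jk -> Jm
That exhausts the simple backdoor paths. Count: 6.

6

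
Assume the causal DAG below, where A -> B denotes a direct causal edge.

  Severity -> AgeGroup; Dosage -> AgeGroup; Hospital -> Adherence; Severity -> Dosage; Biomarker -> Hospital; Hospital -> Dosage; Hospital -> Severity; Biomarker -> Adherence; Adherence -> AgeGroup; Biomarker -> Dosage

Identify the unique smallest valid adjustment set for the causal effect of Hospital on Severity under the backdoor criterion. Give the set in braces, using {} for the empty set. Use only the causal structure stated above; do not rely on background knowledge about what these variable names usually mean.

{}

Variables eligible for adjustment (non-descendants of Hospital, excluding Hospital and Severity): {Biomarker}.
Backdoor paths from Hospital to Severity:
  P1: Hospital <- Biomarker -> Dosage <- Severity
  P2: Hospital <- Biomarker -> Dosage -> AgeGroup <- Severity
  P3: Hospital <- Biomarker -> Adherence -> AgeGroup <- Severity
  P4: Hospital <- Biomarker -> Adherence -> AgeGroup <- Dosage <- Severity
Each backdoor path contains an unconditioned collider, so every path is already blocked with the empty conditioning set:
  P1: blocked at collider Dosage (neither it nor any descendant is in the conditioning set).
  P2: blocked at collider AgeGroup (neither it nor any descendant is in the conditioning set).
  P3: blocked at collider AgeGroup (neither it nor any descendant is in the conditioning set).
  P4: blocked at collider AgeGroup (neither it nor any descendant is in the conditioning set).
The empty set is therefore the unique smallest valid set.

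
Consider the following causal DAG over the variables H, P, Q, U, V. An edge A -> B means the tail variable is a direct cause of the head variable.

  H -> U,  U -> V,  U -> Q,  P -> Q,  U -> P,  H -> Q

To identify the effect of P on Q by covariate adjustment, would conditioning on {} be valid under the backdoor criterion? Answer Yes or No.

No

Backdoor paths from P to Q (paths whose first edge points into P):
  P1: P <- U <- H -> Q
  P2: P <- U -> Q
Condition 1 (no descendant of P in the set): holds — descendants of P are {Q}; none are in {}.
Condition 2 (every backdoor path blocked by {}):
  P1: open — no interior node is in the conditioning set.
  P2: open — no interior node is in the conditioning set.
{} does not satisfy the backdoor criterion.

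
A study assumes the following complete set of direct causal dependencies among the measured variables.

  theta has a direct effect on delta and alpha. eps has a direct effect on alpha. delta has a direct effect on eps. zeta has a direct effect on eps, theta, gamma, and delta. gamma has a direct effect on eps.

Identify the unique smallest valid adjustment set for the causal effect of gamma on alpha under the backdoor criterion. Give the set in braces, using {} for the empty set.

Variables eligible for adjustment (non-descendants of gamma, excluding gamma and alpha): {delta, theta, zeta}.
Backdoor paths from gamma to alpha:
  P1: gamma <- zeta -> theta -> delta -> eps -> alpha
  P2: gamma <- zeta -> theta -> alpha
  P3: gamma <- zeta -> delta <- theta -> alpha
  P4: gamma <- zeta -> delta -> eps -> alpha
  P5: gamma <- zeta -> eps <- delta <- theta -> alpha
  P6: gamma <- zeta -> eps -> alpha
The empty set is not sufficient: P1 (gamma <- zeta -> theta -> delta -> eps -> alpha) has no collider blocking it and no conditioned non-collider, so it is open.
Try {zeta}:
  P1: blocked at fork node zeta ∈ conditioning set.
  P2: blocked at fork node zeta ∈ conditioning set.
  P3: blocked at fork node zeta ∈ conditioning set.
  P4: blocked at fork node zeta ∈ conditioning set.
  P5: blocked at fork node zeta ∈ conditioning set.
  P6: blocked at fork node zeta ∈ conditioning set.
{zeta} contains no descendant of gamma and blocks every backdoor path.
No other singleton works — e.g. {theta} leaves P4 open — so {zeta} is the unique smallest valid adjustment set.

{zeta}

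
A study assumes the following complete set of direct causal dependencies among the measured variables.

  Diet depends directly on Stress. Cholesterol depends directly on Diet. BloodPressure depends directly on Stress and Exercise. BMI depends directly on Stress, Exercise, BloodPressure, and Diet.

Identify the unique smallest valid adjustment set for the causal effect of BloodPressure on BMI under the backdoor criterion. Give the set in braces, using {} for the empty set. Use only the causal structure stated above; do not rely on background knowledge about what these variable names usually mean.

Variables eligible for adjustment (non-descendants of BloodPressure, excluding BloodPressure and BMI): {Cholesterol, Diet, Exercise, Stress}.
Backdoor paths from BloodPressure to BMI:
  P1: BloodPressure <- Stress -> Diet -> BMI
  P2: BloodPressure <- Stress -> BMI
  P3: BloodPressure <- Exercise -> BMI
The empty set is not sufficient: P1 (BloodPressure <- Stress -> Diet -> BMI) has no collider blocking it and no conditioned non-collider, so it is open.
Try {Exercise, Stress}:
  P1: blocked at fork node Stress ∈ conditioning set.
  P2: blocked at fork node Stress ∈ conditioning set.
  P3: blocked at fork node Exercise ∈ conditioning set.
{Exercise, Stress} contains no descendant of BloodPressure and blocks every backdoor path.
Every element of {Exercise, Stress} is needed (dropping Exercise leaves P3 open; dropping Stress leaves P1 open), so no proper subset is valid.
Among all size-2 subsets of the eligible variables, only {Exercise, Stress} blocks every backdoor path, so it is the unique smallest valid adjustment set.

{Exercise, Stress}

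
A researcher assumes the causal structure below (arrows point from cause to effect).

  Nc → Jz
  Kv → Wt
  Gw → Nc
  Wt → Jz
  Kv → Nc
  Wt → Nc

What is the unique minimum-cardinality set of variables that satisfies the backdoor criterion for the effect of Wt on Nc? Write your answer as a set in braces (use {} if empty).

{Kv}

Variables eligible for adjustment (non-descendants of Wt, excluding Wt and Nc): {Gw, Kv}.
Backdoor paths from Wt to Nc:
  P1: Wt <- Kv -> Nc
The empty set is not sufficient: P1 (Wt <- Kv -> Nc) has no collider blocking it and no conditioned non-collider, so it is open.
Try {Kv}:
  P1: blocked at fork node Kv ∈ conditioning set.
{Kv} contains no descendant of Wt and blocks every backdoor path.
No other singleton works — e.g. {Gw} leaves P1 open — so {Kv} is the unique smallest valid adjustment set.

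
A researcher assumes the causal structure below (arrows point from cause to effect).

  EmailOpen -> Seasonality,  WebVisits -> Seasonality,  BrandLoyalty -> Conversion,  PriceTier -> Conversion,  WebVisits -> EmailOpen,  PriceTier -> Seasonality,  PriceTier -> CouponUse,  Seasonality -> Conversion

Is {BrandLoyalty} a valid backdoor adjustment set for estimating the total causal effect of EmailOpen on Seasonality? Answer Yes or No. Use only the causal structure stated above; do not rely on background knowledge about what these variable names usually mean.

Backdoor paths from EmailOpen to Seasonality (paths whose first edge points into EmailOpen):
  P1: EmailOpen <- WebVisits -> Seasonality
Condition 1 (no descendant of EmailOpen in the set): holds — descendants of EmailOpen are {Conversion, Seasonality}; none are in {BrandLoyalty}.
Condition 2 (every backdoor path blocked by {BrandLoyalty}):
  P1: open — no interior node is in the conditioning set.
{BrandLoyalty} does not satisfy the backdoor criterion.

No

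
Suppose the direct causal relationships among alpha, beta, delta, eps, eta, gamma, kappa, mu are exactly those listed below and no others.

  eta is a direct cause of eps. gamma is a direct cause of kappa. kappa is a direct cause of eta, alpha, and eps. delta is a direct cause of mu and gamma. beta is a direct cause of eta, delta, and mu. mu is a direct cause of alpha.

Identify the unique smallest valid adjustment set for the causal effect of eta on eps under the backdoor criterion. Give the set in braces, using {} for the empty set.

Variables eligible for adjustment (non-descendants of eta, excluding eta and eps): {alpha, beta, delta, gamma, kappa, mu}.
Backdoor paths from eta to eps:
  P1: eta <- beta -> delta -> mu -> alpha <- kappa -> eps
  P2: eta <- beta -> delta -> gamma -> kappa -> eps
  P3: eta <- beta -> mu <- delta -> gamma -> kappa -> eps
  P4: eta <- beta -> mu -> alpha <- kappa -> eps
  P5: eta <- kappa -> eps
The empty set is not sufficient: P2 (eta <- beta -> delta -> gamma -> kappa -> eps) has no collider blocking it and no conditioned non-collider, so it is open.
Try {kappa}:
  P1: blocked at collider alpha (neither it nor any descendant is in the conditioning set).
  P2: blocked at chain node kappa ∈ conditioning set.
  P3: blocked at collider mu (neither it nor any descendant is in the conditioning set).
  P4: blocked at collider alpha (neither it nor any descendant is in the conditioning set).
  P5: blocked at fork node kappa ∈ conditioning set.
{kappa} contains no descendant of eta and blocks every backdoor path.
No other singleton works — e.g. {beta} leaves P5 open — so {kappa} is the unique smallest valid adjustment set.

{kappa}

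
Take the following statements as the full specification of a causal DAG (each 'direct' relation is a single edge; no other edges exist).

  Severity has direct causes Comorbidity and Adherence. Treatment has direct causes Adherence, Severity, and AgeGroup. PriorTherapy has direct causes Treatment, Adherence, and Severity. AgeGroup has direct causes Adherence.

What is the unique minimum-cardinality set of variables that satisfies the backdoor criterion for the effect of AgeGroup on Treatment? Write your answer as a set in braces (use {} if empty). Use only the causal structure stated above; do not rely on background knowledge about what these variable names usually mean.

{Adherence}

Variables eligible for adjustment (non-descendants of AgeGroup, excluding AgeGroup and Treatment): {Adherence, Comorbidity, Severity}.
Backdoor paths from AgeGroup to Treatment:
  P1: AgeGroup <- Adherence -> Severity -> Treatment
  P2: AgeGroup <- Adherence -> Severity -> PriorTherapy <- Treatment
  P3: AgeGroup <- Adherence -> Treatment
  P4: AgeGroup <- Adherence -> PriorTherapy <- Severity -> Treatment
  P5: AgeGroup <- Adherence -> PriorTherapy <- Treatment
The empty set is not sufficient: P1 (AgeGroup <- Adherence -> Severity -> Treatment) has no collider blocking it and no conditioned non-collider, so it is open.
Try {Adherence}:
  P1: blocked at fork node Adherence ∈ conditioning set.
  P2: blocked at fork node Adherence ∈ conditioning set.
  P3: blocked at fork node Adherence ∈ conditioning set.
  P4: blocked at fork node Adherence ∈ conditioning set.
  P5: blocked at fork node Adherence ∈ conditioning set.
{Adherence} contains no descendant of AgeGroup and blocks every backdoor path.
No other singleton works — e.g. {Comorbidity} leaves P1 open — so {Adherence} is the unique smallest valid adjustment set.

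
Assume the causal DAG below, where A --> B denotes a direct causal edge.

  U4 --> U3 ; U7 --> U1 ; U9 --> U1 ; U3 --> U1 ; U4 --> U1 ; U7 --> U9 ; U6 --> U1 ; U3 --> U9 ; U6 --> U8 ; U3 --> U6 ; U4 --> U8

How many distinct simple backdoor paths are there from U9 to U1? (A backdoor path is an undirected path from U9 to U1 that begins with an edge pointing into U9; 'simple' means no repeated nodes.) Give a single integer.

6

A backdoor path from U9 to U1 is any simple undirected path whose first edge points into U9 (i.e. leaves U9 via a parent).
Parents of U9: {U3, U7}.
Enumerating:
  P1: U9 <- U7 -> U1
  P2: U9 <- U3 <- U4 -> U8 <- U6 -> U1
  P3: U9 <- U3 <- U4 -> U1
  P4: U9 <- U3 -> U6 -> U8 <- U4 -> U1
  P5: U9 <- U3 -> U6 -> U1
  P6: U9 <- U3 -> U1
That exhausts the simple backdoor paths. Count: 6.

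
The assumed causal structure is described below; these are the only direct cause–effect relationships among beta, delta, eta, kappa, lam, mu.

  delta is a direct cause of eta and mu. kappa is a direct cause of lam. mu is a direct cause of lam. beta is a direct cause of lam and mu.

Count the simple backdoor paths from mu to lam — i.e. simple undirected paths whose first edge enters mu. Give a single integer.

A backdoor path from mu to lam is any simple undirected path whose first edge points into mu (i.e. leaves mu via a parent).
Parents of mu: {beta, delta}.
Enumerating:
  P1: mu <- beta -> lam
That exhausts the simple backdoor paths. Count: 1.

1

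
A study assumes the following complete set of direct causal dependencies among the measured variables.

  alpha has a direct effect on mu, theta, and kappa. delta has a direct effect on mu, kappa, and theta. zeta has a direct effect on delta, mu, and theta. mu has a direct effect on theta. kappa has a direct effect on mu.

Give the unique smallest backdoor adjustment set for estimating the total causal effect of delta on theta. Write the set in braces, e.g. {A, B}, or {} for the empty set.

Variables eligible for adjustment (non-descendants of delta, excluding delta and theta): {alpha, zeta}.
Backdoor paths from delta to theta:
  P1: delta <- zeta -> mu <- alpha -> theta
  P2: delta <- zeta -> mu <- kappa <- alpha -> theta
  P3: delta <- zeta -> mu -> theta
  P4: delta <- zeta -> theta
The empty set is not sufficient: P3 (delta <- zeta -> mu -> theta) has no collider blocking it and no conditioned non-collider, so it is open.
Try {zeta}:
  P1: blocked at fork node zeta ∈ conditioning set.
  P2: blocked at fork node zeta ∈ conditioning set.
  P3: blocked at fork node zeta ∈ conditioning set.
  P4: blocked at fork node zeta ∈ conditioning set.
{zeta} contains no descendant of delta and blocks every backdoor path.
No other singleton works — e.g. {alpha} leaves P3 open — so {zeta} is the unique smallest valid adjustment set.

{zeta}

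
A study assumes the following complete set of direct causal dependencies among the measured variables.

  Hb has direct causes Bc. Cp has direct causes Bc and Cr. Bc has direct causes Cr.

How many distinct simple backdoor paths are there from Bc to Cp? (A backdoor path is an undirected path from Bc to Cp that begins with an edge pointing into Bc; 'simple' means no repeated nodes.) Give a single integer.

1

A backdoor path from Bc to Cp is any simple undirected path whose first edge points into Bc (i.e. leaves Bc via a parent).
Parents of Bc: {Cr}.
Enumerating:
  P1: Bc <- Cr -> Cp
That exhausts the simple backdoor paths. Count: 1.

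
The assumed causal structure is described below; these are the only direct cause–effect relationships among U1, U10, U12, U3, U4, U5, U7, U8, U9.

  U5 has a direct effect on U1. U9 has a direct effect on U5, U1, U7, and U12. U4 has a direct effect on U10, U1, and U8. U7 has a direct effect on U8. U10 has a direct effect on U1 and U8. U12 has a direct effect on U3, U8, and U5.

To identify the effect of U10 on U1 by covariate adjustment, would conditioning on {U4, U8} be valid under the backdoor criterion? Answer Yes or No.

No

Backdoor paths from U10 to U1 (paths whose first edge points into U10):
  P1: U10 <- U4 -> U8 <- U12 <- U9 -> U5 -> U1
  P2: U10 <- U4 -> U8 <- U12 <- U9 -> U1
  P3: U10 <- U4 -> U8 <- U12 -> U5 <- U9 -> U1
  P4: U10 <- U4 -> U8 <- U12 -> U5 -> U1
  P5: U10 <- U4 -> U8 <- U7 <- U9 -> U12 -> U5 -> U1
  P6: U10 <- U4 -> U8 <- U7 <- U9 -> U5 -> U1
  P7: U10 <- U4 -> U8 <- U7 <- U9 -> U1
  P8: U10 <- U4 -> U1
Condition 1 (no descendant of U10 in the set): FAILS — U8 is a descendant of U10.
Condition 2 (every backdoor path blocked by {U4, U8}):
  P1: blocked at fork node U4 ∈ conditioning set.
  P2: blocked at fork node U4 ∈ conditioning set.
  P3: blocked at fork node U4 ∈ conditioning set.
  P4: blocked at fork node U4 ∈ conditioning set.
  P5: blocked at fork node U4 ∈ conditioning set.
  P6: blocked at fork node U4 ∈ conditioning set.
  P7: blocked at fork node U4 ∈ conditioning set.
  P8: blocked at fork node U4 ∈ conditioning set.
{U4, U8} does not satisfy the backdoor criterion.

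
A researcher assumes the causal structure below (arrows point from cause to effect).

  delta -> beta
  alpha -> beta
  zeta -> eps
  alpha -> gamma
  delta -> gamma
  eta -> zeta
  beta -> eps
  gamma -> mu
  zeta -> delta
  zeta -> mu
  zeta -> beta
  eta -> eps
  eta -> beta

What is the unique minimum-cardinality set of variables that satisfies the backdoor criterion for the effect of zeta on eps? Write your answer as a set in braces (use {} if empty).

{eta}

Variables eligible for adjustment (non-descendants of zeta, excluding zeta and eps): {alpha, eta}.
Backdoor paths from zeta to eps:
  P1: zeta <- eta -> beta -> eps
  P2: zeta <- eta -> eps
The empty set is not sufficient: P1 (zeta <- eta -> beta -> eps) has no collider blocking it and no conditioned non-collider, so it is open.
Try {eta}:
  P1: blocked at fork node eta ∈ conditioning set.
  P2: blocked at fork node eta ∈ conditioning set.
{eta} contains no descendant of zeta and blocks every backdoor path.
No other singleton works — e.g. {alpha} leaves P1 open — so {eta} is the unique smallest valid adjustment set.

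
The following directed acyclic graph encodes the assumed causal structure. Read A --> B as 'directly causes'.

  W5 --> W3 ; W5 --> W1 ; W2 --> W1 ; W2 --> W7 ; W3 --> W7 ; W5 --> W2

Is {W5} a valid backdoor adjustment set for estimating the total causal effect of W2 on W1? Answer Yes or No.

Backdoor paths from W2 to W1 (paths whose first edge points into W2):
  P1: W2 <- W5 -> W1
Condition 1 (no descendant of W2 in the set): holds — descendants of W2 are {W1, W7}; none are in {W5}.
Condition 2 (every backdoor path blocked by {W5}):
  P1: blocked at fork node W5 ∈ conditioning set.
{W5} satisfies the backdoor criterion.

Yes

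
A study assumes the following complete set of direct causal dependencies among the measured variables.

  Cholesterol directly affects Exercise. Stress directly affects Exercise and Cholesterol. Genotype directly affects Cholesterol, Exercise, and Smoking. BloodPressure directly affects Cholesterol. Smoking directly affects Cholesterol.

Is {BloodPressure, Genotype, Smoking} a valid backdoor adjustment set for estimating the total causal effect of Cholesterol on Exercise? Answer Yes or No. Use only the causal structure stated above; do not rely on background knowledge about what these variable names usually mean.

Backdoor paths from Cholesterol to Exercise (paths whose first edge points into Cholesterol):
  P1: Cholesterol <- Stress -> Exercise
  P2: Cholesterol <- Genotype -> Exercise
  P3: Cholesterol <- Smoking <- Genotype -> Exercise
Condition 1 (no descendant of Cholesterol in the set): holds — descendants of Cholesterol are {Exercise}; none are in {BloodPressure, Genotype, Smoking}.
Condition 2 (every backdoor path blocked by {BloodPressure, Genotype, Smoking}):
  P1: open — no interior node is in the conditioning set.
  P2: blocked at fork node Genotype ∈ conditioning set.
  P3: blocked at chain node Smoking ∈ conditioning set.
{BloodPressure, Genotype, Smoking} does not satisfy the backdoor criterion.

No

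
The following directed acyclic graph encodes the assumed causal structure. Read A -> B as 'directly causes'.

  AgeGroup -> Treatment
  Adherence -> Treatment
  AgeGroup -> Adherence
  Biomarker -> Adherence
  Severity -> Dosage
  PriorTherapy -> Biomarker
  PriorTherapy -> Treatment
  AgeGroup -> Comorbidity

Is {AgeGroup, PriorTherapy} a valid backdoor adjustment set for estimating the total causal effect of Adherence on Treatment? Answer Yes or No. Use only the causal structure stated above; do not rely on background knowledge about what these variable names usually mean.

Backdoor paths from Adherence to Treatment (paths whose first edge points into Adherence):
  P1: Adherence <- Biomarker <- PriorTherapy -> Treatment
  P2: Adherence <- AgeGroup -> Treatment
Condition 1 (no descendant of Adherence in the set): holds — descendants of Adherence are {Treatment}; none are in {AgeGroup, PriorTherapy}.
Condition 2 (every backdoor path blocked by {AgeGroup, PriorTherapy}):
  P1: blocked at fork node PriorTherapy ∈ conditioning set.
  P2: blocked at fork node AgeGroup ∈ conditioning set.
{AgeGroup, PriorTherapy} satisfies the backdoor criterion.

Yes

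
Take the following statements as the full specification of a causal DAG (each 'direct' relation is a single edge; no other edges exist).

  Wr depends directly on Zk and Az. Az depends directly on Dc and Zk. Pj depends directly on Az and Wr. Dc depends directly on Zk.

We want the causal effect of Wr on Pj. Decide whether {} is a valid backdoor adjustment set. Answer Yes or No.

No

Backdoor paths from Wr to Pj (paths whose first edge points into Wr):
  P1: Wr <- Zk -> Dc -> Az -> Pj
  P2: Wr <- Zk -> Az -> Pj
  P3: Wr <- Az -> Pj
Condition 1 (no descendant of Wr in the set): holds — descendants of Wr are {Pj}; none are in {}.
Condition 2 (every backdoor path blocked by {}):
  P1: open — no interior node is in the conditioning set.
  P2: open — no interior node is in the conditioning set.
  P3: open — no interior node is in the conditioning set.
{} does not satisfy the backdoor criterion.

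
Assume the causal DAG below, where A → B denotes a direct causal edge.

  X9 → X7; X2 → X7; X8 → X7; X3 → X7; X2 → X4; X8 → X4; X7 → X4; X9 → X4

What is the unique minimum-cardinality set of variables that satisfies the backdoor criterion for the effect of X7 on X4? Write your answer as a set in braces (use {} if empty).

Variables eligible for adjustment (non-descendants of X7, excluding X7 and X4): {X2, X3, X8, X9}.
Backdoor paths from X7 to X4:
  P1: X7 <- X2 -> X4
  P2: X7 <- X8 -> X4
  P3: X7 <- X9 -> X4
The empty set is not sufficient: P1 (X7 <- X2 -> X4) has no collider blocking it and no conditioned non-collider, so it is open.
Try {X2, X8, X9}:
  P1: blocked at fork node X2 ∈ conditioning set.
  P2: blocked at fork node X8 ∈ conditioning set.
  P3: blocked at fork node X9 ∈ conditioning set.
{X2, X8, X9} contains no descendant of X7 and blocks every backdoor path.
Every element of {X2, X8, X9} is needed (dropping X2 leaves P1 open; dropping X8 leaves P2 open; dropping X9 leaves P3 open), so no proper subset is valid.
Among all size-3 subsets of the eligible variables, only {X2, X8, X9} blocks every backdoor path, so it is the unique smallest valid adjustment set.

{X2, X8, X9}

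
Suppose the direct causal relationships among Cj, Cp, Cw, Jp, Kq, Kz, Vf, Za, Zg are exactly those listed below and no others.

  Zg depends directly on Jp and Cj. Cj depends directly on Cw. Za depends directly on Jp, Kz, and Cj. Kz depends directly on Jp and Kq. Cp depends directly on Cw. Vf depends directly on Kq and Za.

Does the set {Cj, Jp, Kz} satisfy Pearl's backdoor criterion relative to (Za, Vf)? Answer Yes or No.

Backdoor paths from Za to Vf (paths whose first edge points into Za):
  P1: Za <- Jp -> Kz <- Kq -> Vf
  P2: Za <- Kz <- Kq -> Vf
  P3: Za <- Cj -> Zg <- Jp -> Kz <- Kq -> Vf
Condition 1 (no descendant of Za in the set): holds — descendants of Za are {Vf}; none are in {Cj, Jp, Kz}.
Condition 2 (every backdoor path blocked by {Cj, Jp, Kz}):
  P1: blocked at fork node Jp ∈ conditioning set.
  P2: blocked at chain node Kz ∈ conditioning set.
  P3: blocked at fork node Cj ∈ conditioning set.
{Cj, Jp, Kz} satisfies the backdoor criterion.

Yes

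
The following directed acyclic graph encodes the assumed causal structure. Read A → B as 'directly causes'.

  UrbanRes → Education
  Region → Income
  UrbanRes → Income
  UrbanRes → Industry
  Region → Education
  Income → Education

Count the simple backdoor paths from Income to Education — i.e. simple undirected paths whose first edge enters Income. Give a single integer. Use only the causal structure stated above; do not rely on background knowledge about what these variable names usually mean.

A backdoor path from Income to Education is any simple undirected path whose first edge points into Income (i.e. leaves Income via a parent).
Parents of Income: {Region, UrbanRes}.
Enumerating:
  P1: Income <- UrbanRes -> Education
  P2: Income <- Region -> Education
That exhausts the simple backdoor paths. Count: 2.

2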